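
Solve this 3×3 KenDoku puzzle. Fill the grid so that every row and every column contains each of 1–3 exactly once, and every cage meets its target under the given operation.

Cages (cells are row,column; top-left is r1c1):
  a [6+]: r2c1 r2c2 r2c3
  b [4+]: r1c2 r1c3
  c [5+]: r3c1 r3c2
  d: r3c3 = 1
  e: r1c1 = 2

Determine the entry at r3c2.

2

Cage e is a single given cell, which forces r1c1 = 2.
Column 1 already has 2, which forces r3c1 = 3.
Row 3 now contains 3, which forces r3c2 = 2.
D is a freebie; hence r3c3 = 1.
Cage b needs two cells with sum 4, so r1c2 = 1.
1 is placed in column 3, which forces r1c3 = 3.
3 is placed in column 1; hence r2c1 = 1.
Cage a needs sum 6, which forces r2c2 = 3.
The 3 cells of cage a must have sum 6, which forces r2c3 = 2.
Filled in: 2 1 3 / 1 3 2 / 3 2 1.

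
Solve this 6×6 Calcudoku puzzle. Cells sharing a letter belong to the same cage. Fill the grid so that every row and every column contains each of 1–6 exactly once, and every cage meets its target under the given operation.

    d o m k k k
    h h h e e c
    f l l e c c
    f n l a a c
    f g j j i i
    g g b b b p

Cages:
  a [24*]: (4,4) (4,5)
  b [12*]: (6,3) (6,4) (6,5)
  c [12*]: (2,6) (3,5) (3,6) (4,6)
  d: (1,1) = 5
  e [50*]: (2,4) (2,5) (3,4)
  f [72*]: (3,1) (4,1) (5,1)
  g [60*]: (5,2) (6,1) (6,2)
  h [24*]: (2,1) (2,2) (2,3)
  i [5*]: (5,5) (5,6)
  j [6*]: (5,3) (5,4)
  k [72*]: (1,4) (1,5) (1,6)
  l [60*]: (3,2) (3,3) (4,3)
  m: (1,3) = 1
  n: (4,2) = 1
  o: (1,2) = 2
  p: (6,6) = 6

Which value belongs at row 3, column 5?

2

D is a freebie; hence (1,1) = 5.
Cage o is given, so (1,2) = 2.
Cage m is a single given cell; hence (1,3) = 1.
Cage e needs product 50, so (2,4) = 2.
The 3 cells of cage e must have product 50; hence (2,5) = 5.
Cage e needs product 50, so (3,4) = 5.
Cage n is given, which forces (4,2) = 1.
5 is placed in column 5; hence (5,5) = 1.
Row 5 now contains 1, leaving (5,6) = 5.
Cage p is a single given cell, leaving (6,6) = 6.
Cage h has product 24; hence (2,1) = 1.
1 is placed in row 2, so (2,6) = 3.
Column 5 already has 1, which forces (3,5) = 2.
3 is placed in column 6, leaving (3,6) = 1.
The 3 cells of cage l must have product 60, which forces (4,3) = 5.
The 4 cells of cage c must have product 12, so (4,6) = 2.
Cage j needs two cells with product 6; hence (5,3) = 2.
Cage j needs two cells with product 6, which forces (5,4) = 3.
Cage g has product 60, so (6,2) = 5.
Cage b has product 12; hence (6,4) = 1.
Cage k needs product 72, which forces (1,4) = 6.
Cage k needs product 72; hence (1,5) = 3.
3 is placed in column 6, so (1,6) = 4.
Column 4 already has 6, so (4,4) = 4.
4 is placed in row 4, which forces (4,5) = 6.
Column 5 now contains 3; hence (6,5) = 4.
6 is placed in row 4, which forces (4,1) = 3.
Column 1 already has 3; hence (6,1) = 2.
Row 6 now contains 4, so (6,3) = 3.
Cage l has product 60, so (3,2) = 3.
Column 3 now contains 3, so (3,3) = 4.
Cage g has product 60, leaving (5,2) = 6.
6 is placed in column 2, which forces (2,2) = 4.
Column 3 already has 4, which forces (2,3) = 6.
Row 3 already has 4, so (3,1) = 6.
Row 5 now contains 6, so (5,1) = 4.
Completed grid: 5 2 1 6 3 4 / 1 4 6 2 5 3 / 6 3 4 5 2 1 / 3 1 5 4 6 2 / 4 6 2 3 1 5 / 2 5 3 1 4 6.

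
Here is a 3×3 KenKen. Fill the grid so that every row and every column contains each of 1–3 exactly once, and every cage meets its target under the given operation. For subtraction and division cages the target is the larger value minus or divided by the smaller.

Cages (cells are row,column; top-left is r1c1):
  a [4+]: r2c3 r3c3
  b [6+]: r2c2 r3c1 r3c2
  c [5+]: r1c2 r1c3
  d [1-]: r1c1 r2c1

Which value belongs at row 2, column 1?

2

The only place for 1 in row 1 is r1c1.
Cage d's pair has difference 1, leaving r2c1 = 2.
Column 1 already has 2; hence r3c1 = 3.
Row 3 now contains 3, which forces r3c3 = 1.
Cage b has sum 6, which forces r2c2 = 1.
Column 3 now contains 1, which forces r2c3 = 3.
Row 3 already has 1, which forces r3c2 = 2.
Column 2 already has 2, so r1c2 = 3.
Column 3 already has 3, so r1c3 = 2.
Filled in: 1 3 2 / 2 1 3 / 3 2 1.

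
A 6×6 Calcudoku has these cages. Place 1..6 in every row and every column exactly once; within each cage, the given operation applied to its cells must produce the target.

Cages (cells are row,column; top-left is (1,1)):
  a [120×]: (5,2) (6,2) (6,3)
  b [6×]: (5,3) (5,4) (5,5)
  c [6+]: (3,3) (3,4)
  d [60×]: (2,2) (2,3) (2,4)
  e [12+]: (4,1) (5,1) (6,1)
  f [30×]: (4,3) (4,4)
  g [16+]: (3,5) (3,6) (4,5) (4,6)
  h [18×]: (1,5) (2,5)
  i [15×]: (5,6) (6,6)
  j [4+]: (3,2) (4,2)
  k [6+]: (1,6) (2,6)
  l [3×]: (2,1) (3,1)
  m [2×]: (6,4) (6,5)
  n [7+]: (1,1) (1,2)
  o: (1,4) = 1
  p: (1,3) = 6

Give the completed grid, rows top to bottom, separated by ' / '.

5 2 6 1 3 4 / 1 4 3 5 6 2 / 3 1 2 4 5 6 / 2 3 5 6 4 1 / 4 6 1 3 2 5 / 6 5 4 2 1 3

Cage p is a single given cell; hence (1,3) = 6.
O is a freebie, which forces (1,4) = 1.
Row 1 now contains 6, leaving (1,5) = 3.
Column 5 already has 3, leaving (2,5) = 6.
Column 3 now contains 6; hence (4,3) = 5.
Row 4 already has 5, leaving (4,4) = 6.
Column 3 already has 5, leaving (6,3) = 4.
1 is placed in column 4, which forces (6,4) = 2.
2 is placed in row 6, leaving (6,5) = 1.
Cage d needs product 60, so (2,3) = 3.
Cage b needs product 6, leaving (5,3) = 1.
Column 4 now contains 2, so (5,4) = 3.
Column 5 now contains 1; hence (5,5) = 2.
Row 5 already has 3, leaving (5,6) = 5.
Column 6 already has 5, so (6,6) = 3.
Row 2 already has 3, leaving (2,1) = 1.
Cage l's pair has product 3, which forces (3,1) = 3.
Row 3 already has 3; hence (3,2) = 1.
1 is placed in column 3, which forces (3,3) = 2.
The two cells of cage c must have sum 6; hence (3,4) = 4.
Cage g needs sum 16, leaving (3,5) = 5.
Cage g has sum 16; hence (3,6) = 6.
Column 1 already has 3, which forces (4,1) = 2.
Column 2 now contains 1; hence (4,2) = 3.
Column 5 already has 2; hence (4,5) = 4.
Cage g needs sum 16; hence (4,6) = 1.
Row 5 already has 5, which forces (5,2) = 6.
Cage a has product 120, which forces (6,2) = 5.
Column 1 already has 2, which forces (1,1) = 5.
Column 2 already has 5; hence (1,2) = 2.
Row 1 now contains 2, so (1,6) = 4.
Column 2 already has 5; hence (2,2) = 4.
Column 4 already has 4, leaving (2,4) = 5.
Column 6 already has 4; hence (2,6) = 2.
Row 5 now contains 6, leaving (5,1) = 4.
Row 6 already has 5, leaving (6,1) = 6.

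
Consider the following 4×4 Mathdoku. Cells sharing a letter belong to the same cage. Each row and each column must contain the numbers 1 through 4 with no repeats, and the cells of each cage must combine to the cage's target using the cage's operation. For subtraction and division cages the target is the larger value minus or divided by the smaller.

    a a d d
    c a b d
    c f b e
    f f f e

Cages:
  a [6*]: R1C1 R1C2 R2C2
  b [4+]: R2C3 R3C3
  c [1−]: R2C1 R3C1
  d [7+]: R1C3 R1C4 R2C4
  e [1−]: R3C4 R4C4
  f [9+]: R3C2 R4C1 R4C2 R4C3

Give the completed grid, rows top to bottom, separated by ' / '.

Column 2 needs a 4, and only R4C2 is open for it.
In column 3, 4 can only go at R1C3, so R1C3 = 4.
Row 2 needs a 4, and only R2C1 is open for it.
The two cells of cage c must have difference 1, which forces R3C1 = 3.
Row 3 already has 3, which forces R3C3 = 1.
1 is placed in column 3, leaving R2C3 = 3.
Row 3 now contains 1, which forces R3C2 = 2.
Row 3 already has 2, which forces R3C4 = 4.
The 4 cells of cage f must have sum 9, leaving R4C1 = 1.
The 4 cells of cage f must have sum 9; hence R4C3 = 2.
1 is placed in row 4, which forces R4C4 = 3.
1 is placed in column 1; hence R1C1 = 2.
Cage a needs product 6, so R1C2 = 3.
Row 1 now contains 2, so R1C4 = 1.
Column 2 already has 2, which forces R2C2 = 1.
Column 4 already has 1, so R2C4 = 2.

2 3 4 1 / 4 1 3 2 / 3 2 1 4 / 1 4 2 3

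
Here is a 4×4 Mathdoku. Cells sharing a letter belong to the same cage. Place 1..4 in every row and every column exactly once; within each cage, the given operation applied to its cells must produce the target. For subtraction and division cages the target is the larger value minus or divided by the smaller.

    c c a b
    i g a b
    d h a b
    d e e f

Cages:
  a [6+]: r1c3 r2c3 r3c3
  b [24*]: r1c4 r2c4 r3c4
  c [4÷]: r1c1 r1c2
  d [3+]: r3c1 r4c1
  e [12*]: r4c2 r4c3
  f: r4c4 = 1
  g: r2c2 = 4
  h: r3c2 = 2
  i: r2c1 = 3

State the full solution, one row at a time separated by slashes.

Cage i is given, which forces r2c1 = 3.
Cage g is a single given cell; hence r2c2 = 4.
4 is placed in row 2, leaving r2c4 = 2.
H is a freebie, leaving r3c2 = 2.
Column 2 now contains 4, so r4c2 = 3.
Row 4 already has 3; hence r4c3 = 4.
Cage f is a single given cell, leaving r4c4 = 1.
The two cells of cage c must have quotient 4, leaving r1c1 = 4.
Column 2 now contains 4, leaving r1c2 = 1.
Cage a needs sum 6; hence r1c3 = 2.
4 is placed in row 1, which forces r1c4 = 3.
Row 2 now contains 2, leaving r2c3 = 1.
Row 3 already has 2; hence r3c1 = 1.
Cage a needs sum 6, which forces r3c3 = 3.
Column 4 already has 3, so r3c4 = 4.
Row 4 already has 1, leaving r4c1 = 2.

4 1 2 3 / 3 4 1 2 / 1 2 3 4 / 2 3 4 1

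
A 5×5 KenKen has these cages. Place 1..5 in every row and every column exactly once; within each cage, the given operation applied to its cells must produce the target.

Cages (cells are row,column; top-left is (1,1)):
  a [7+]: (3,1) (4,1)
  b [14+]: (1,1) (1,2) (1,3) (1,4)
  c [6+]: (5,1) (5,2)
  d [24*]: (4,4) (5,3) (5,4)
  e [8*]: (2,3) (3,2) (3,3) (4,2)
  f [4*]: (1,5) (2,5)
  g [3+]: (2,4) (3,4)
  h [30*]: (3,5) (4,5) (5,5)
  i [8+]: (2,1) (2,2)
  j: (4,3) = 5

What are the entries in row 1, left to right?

J is a freebie, which forces (4,3) = 5.
The only place for 1 in row 1 is (1,5).
Column 5 already has 1, so (2,5) = 4.
Row 4 needs a 1, and only (4,2) is open for it.
Row 5 needs a 1, and only (5,1) is open for it.
Cage c's pair has sum 6, so (5,2) = 5.
Cage i needs two cells with sum 8, leaving (2,1) = 5.
Column 2 now contains 5; hence (2,2) = 3.
Cage h has product 30, leaving (3,5) = 5.
The 4 cells of cage b must have sum 14, leaving (1,4) = 5.
The only place for 3 in row 3 is (3,1).
The 4 cells of cage b must have sum 14, which forces (1,3) = 3.
Column 1 already has 3, leaving (4,1) = 4.
Column 1 already has 4, leaving (1,1) = 2.
Cage b needs sum 14, leaving (1,2) = 4.
4 is placed in column 2; hence (3,2) = 2.
2 is placed in row 3, so (3,4) = 1.
Cage e has product 8, so (2,3) = 1.
Column 4 already has 1, so (2,4) = 2.
Row 3 already has 1, leaving (3,3) = 4.
Column 4 now contains 2; hence (4,4) = 3.
Row 4 now contains 3, which forces (4,5) = 2.
4 is placed in column 3, which forces (5,3) = 2.
Column 4 now contains 3; hence (5,4) = 4.
Column 5 now contains 2, so (5,5) = 3.
Completed grid: 2 4 3 5 1 / 5 3 1 2 4 / 3 2 4 1 5 / 4 1 5 3 2 / 1 5 2 4 3.

2 4 3 5 1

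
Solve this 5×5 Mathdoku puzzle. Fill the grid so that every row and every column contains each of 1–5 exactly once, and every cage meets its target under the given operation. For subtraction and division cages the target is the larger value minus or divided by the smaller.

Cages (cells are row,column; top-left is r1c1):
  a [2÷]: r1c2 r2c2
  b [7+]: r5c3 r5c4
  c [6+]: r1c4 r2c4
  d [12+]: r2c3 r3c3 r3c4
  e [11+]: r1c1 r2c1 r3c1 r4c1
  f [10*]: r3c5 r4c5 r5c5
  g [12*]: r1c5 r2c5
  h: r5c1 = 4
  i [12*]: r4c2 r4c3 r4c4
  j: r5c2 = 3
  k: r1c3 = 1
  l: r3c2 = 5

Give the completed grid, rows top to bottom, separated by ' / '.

5 2 1 4 3 / 3 1 5 2 4 / 1 5 4 3 2 / 2 4 3 1 5 / 4 3 2 5 1

K is a freebie, so r1c3 = 1.
Cage l is a single given cell, which forces r3c2 = 5.
H is a freebie, leaving r5c1 = 4.
Cage j is given, so r5c2 = 3.
Cage d needs sum 12; hence r2c3 = 5.
Column 3 already has 5, so r5c3 = 2.
2 is placed in row 5, so r5c4 = 5.
5 is placed in row 5, which forces r5c5 = 1.
Column 5 now contains 1, so r3c5 = 2.
The 3 cells of cage f must have product 10, leaving r4c5 = 5.
The 4 cells of cage e must have sum 11, so r1c1 = 5.
Row 1 needs a 3, and only r1c5 is open for it.
Column 5 already has 3, so r2c5 = 4.
The two cells of cage c must have sum 6, which forces r1c4 = 4.
Row 2 now contains 4, so r2c4 = 2.
Column 4 already has 4, so r3c4 = 3.
3 is placed in column 4, leaving r4c4 = 1.
Row 1 now contains 4, which forces r1c2 = 2.
The 4 cells of cage e must have sum 11, so r2c1 = 3.
2 is placed in row 2; hence r2c2 = 1.
3 is placed in row 3, which forces r3c1 = 1.
3 is placed in row 3, which forces r3c3 = 4.
Cage e needs sum 11; hence r4c1 = 2.
Row 4 now contains 1; hence r4c2 = 4.
The 3 cells of cage i must have product 12, which forces r4c3 = 3.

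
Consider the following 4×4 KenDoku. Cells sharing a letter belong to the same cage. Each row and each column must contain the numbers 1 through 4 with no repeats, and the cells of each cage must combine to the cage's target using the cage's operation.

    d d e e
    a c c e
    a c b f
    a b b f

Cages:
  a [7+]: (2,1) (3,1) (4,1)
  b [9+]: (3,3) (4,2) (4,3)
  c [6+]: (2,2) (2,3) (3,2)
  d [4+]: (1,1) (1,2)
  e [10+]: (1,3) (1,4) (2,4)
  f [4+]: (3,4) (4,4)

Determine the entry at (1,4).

2

The only place for 2 in row 1 is (1,4).
Cage e needs sum 10, which forces (1,3) = 4.
The 3 cells of cage e must have sum 10, so (2,4) = 4.
The 3 cells of cage b must have sum 9, so (4,2) = 4.
Cage a has sum 7, leaving (3,1) = 4.
In column 1, 3 can only go at (1,1), so (1,1) = 3.
Row 1 already has 3, leaving (1,2) = 1.
Cage c has sum 6, leaving (2,3) = 1.
Row 2 already has 1, leaving (2,1) = 2.
Row 2 now contains 2, so (2,2) = 3.
Column 2 now contains 3; hence (3,2) = 2.
2 is placed in row 3, leaving (3,3) = 3.
Row 3 already has 3; hence (3,4) = 1.
Cage a needs sum 7, leaving (4,1) = 1.
Column 3 now contains 3, leaving (4,3) = 2.
1 is placed in column 4, which forces (4,4) = 3.
Filled in: 3 1 4 2 / 2 3 1 4 / 4 2 3 1 / 1 4 2 3.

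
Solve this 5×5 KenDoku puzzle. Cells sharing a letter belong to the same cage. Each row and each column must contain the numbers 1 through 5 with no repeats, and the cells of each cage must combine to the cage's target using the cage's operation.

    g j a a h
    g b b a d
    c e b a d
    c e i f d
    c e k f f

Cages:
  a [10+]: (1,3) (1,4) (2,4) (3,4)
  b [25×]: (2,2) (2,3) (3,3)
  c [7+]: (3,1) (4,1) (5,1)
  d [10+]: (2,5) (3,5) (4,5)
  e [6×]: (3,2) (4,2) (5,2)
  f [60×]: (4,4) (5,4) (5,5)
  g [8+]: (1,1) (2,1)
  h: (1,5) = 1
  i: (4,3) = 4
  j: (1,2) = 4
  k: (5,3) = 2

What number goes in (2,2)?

5

Cage j is given; hence (1,2) = 4.
Cage h is given, which forces (1,5) = 1.
Cage b has product 25, leaving (2,2) = 5.
Cage b has product 25; hence (2,3) = 1.
Cage b has product 25, which forces (3,3) = 5.
Cage i is given; hence (4,3) = 4.
Cage k is given, so (5,3) = 2.
Cage g needs two cells with sum 8; hence (1,1) = 5.
Column 3 now contains 2; hence (1,3) = 3.
Cage a needs sum 10, so (1,4) = 2.
5 is placed in row 2; hence (2,1) = 3.
Cage a needs sum 10, leaving (2,4) = 4.
Row 2 now contains 3, leaving (2,5) = 2.
The 4 cells of cage a must have sum 10; hence (3,4) = 1.
2 is placed in column 5; hence (3,5) = 3.
The 3 cells of cage d must have sum 10, which forces (4,5) = 5.
Column 5 now contains 5, which forces (5,5) = 4.
The 3 cells of cage c must have sum 7, which forces (3,1) = 4.
Row 3 already has 3; hence (3,2) = 2.
The 3 cells of cage c must have sum 7, so (4,1) = 2.
Row 4 now contains 5, so (4,4) = 3.
Row 5 already has 4, so (5,1) = 1.
1 is placed in row 5, which forces (5,2) = 3.
The 3 cells of cage f must have product 60, leaving (5,4) = 5.
3 is placed in row 4, leaving (4,2) = 1.
Completed grid: 5 4 3 2 1 / 3 5 1 4 2 / 4 2 5 1 3 / 2 1 4 3 5 / 1 3 2 5 4.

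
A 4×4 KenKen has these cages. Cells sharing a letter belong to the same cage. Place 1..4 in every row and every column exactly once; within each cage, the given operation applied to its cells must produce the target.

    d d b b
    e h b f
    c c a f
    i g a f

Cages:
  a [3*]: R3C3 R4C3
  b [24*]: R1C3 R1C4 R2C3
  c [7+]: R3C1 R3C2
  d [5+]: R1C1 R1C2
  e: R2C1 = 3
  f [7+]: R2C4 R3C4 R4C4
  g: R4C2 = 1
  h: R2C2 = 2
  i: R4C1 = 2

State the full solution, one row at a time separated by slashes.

1 4 2 3 / 3 2 4 1 / 4 3 1 2 / 2 1 3 4

Cage e is given, so R2C1 = 3.
H is a freebie, which forces R2C2 = 2.
Row 2 already has 2, which forces R2C3 = 4.
Row 2 already has 4; hence R2C4 = 1.
3 is placed in column 1; hence R3C1 = 4.
4 is placed in row 3, which forces R3C2 = 3.
Row 3 now contains 3, so R3C3 = 1.
4 is placed in row 3, so R3C4 = 2.
Cage i is given; hence R4C1 = 2.
G is a freebie, so R4C2 = 1.
Column 3 now contains 1, leaving R4C3 = 3.
Column 4 already has 2; hence R4C4 = 4.
Column 1 now contains 2, so R1C1 = 1.
1 is placed in column 2, so R1C2 = 4.
3 is placed in column 3, so R1C3 = 2.
Column 4 now contains 4, which forces R1C4 = 3.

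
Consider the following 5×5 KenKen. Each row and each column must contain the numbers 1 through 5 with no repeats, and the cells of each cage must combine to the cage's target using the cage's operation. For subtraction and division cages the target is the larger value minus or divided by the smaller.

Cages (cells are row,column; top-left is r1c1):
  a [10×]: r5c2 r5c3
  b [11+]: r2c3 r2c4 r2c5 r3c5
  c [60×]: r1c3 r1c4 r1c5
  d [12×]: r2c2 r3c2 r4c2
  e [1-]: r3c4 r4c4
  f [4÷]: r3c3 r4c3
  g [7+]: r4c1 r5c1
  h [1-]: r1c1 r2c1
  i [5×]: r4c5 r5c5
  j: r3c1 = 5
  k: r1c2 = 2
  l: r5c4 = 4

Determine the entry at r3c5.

2

Cage k is given, which forces r1c2 = 2.
J is a freebie, which forces r3c1 = 5.
2 is placed in column 2, leaving r5c2 = 5.
Row 5 already has 5, which forces r5c3 = 2.
Cage l is given; hence r5c4 = 4.
Row 5 already has 5, which forces r5c5 = 1.
The two cells of cage g must have sum 7, which forces r4c1 = 4.
4 is placed in row 4; hence r4c3 = 1.
1 is placed in column 5; hence r4c5 = 5.
Row 5 now contains 4, leaving r5c1 = 3.
Column 1 now contains 3; hence r1c1 = 1.
Column 1 now contains 3, so r2c1 = 2.
Row 2 already has 2, leaving r2c4 = 1.
1 is placed in column 3, which forces r3c3 = 4.
Row 4 now contains 1; hence r4c2 = 3.
3 is placed in row 4; hence r4c4 = 2.
Cage c needs product 60, which forces r1c5 = 4.
Row 2 already has 1, which forces r2c2 = 4.
Column 5 already has 4, so r2c5 = 3.
Row 3 now contains 4, leaving r3c2 = 1.
2 is placed in column 4, leaving r3c4 = 3.
3 is placed in column 5; hence r3c5 = 2.
Cage c needs product 60, so r1c3 = 3.
3 is placed in column 4, which forces r1c4 = 5.
Row 2 already has 3, so r2c3 = 5.
Completed grid: 1 2 3 5 4 / 2 4 5 1 3 / 5 1 4 3 2 / 4 3 1 2 5 / 3 5 2 4 1.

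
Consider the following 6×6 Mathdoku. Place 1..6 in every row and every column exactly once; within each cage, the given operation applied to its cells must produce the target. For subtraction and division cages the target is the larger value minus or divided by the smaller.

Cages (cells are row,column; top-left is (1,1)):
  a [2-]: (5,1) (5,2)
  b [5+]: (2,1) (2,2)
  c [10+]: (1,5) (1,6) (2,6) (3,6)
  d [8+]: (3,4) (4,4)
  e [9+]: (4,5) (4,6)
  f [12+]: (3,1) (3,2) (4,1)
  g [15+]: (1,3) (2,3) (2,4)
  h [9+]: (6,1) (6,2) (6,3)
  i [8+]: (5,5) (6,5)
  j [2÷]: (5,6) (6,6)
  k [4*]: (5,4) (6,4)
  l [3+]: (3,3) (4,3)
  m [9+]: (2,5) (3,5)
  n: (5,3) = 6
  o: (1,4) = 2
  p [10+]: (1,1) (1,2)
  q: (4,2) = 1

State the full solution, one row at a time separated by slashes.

Cage o is a single given cell, so (1,4) = 2.
Q is a freebie, which forces (4,2) = 1.
1 is placed in row 4, so (4,3) = 2.
N is a freebie; hence (5,3) = 6.
Cage g has sum 15, so (2,4) = 6.
2 is placed in column 3, leaving (3,3) = 1.
Column 3 needs a 3, and only (6,3) is open for it.
In column 5, 1 can only go at (1,5), so (1,5) = 1.
Row 1 needs a 3, and only (1,6) is open for it.
Row 1 needs a 5, and only (1,3) is open for it.
5 is placed in column 3, so (2,3) = 4.
The only place for 1 in row 2 is (2,6).
Cage c has sum 10; hence (3,6) = 5.
5 is placed in row 3, leaving (3,4) = 3.
The two cells of cage d must have sum 8; hence (4,4) = 5.
Row 4 already has 5, so (4,5) = 3.
Column 5 now contains 3, which forces (5,5) = 2.
2 is placed in row 5, which forces (5,6) = 4.
Column 6 now contains 4, leaving (6,6) = 2.
Column 5 now contains 3, which forces (2,5) = 5.
The two cells of cage m must have sum 9; hence (3,5) = 4.
Column 6 now contains 4, which forces (4,6) = 6.
Row 5 now contains 4, leaving (5,4) = 1.
Cage h needs sum 9, so (6,1) = 1.
Cage h needs sum 9, leaving (6,2) = 5.
Cage k's pair has product 4, so (6,4) = 4.
Cage i's pair has sum 8, so (6,5) = 6.
Row 4 now contains 6; hence (4,1) = 4.
Cage a needs two cells with difference 2, so (5,1) = 5.
Column 2 now contains 5, so (5,2) = 3.
Column 1 now contains 4; hence (1,1) = 6.
The two cells of cage p must have sum 10, which forces (1,2) = 4.
The two cells of cage b must have sum 5, so (2,1) = 3.
Column 2 already has 3, which forces (2,2) = 2.
Column 1 already has 6, which forces (3,1) = 2.
Column 2 now contains 2; hence (3,2) = 6.

6 4 5 2 1 3 / 3 2 4 6 5 1 / 2 6 1 3 4 5 / 4 1 2 5 3 6 / 5 3 6 1 2 4 / 1 5 3 4 6 2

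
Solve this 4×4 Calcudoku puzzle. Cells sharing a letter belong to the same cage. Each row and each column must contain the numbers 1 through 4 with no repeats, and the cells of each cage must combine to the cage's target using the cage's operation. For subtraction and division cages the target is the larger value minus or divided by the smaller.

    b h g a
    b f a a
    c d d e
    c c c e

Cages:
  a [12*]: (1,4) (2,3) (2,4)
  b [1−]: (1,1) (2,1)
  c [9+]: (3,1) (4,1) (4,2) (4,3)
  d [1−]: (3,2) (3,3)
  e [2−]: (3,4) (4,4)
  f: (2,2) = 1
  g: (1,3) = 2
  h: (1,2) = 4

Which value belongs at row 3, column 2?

H is a freebie, which forces (1,2) = 4.
G is a freebie, so (1,3) = 2.
F is a freebie, which forces (2,2) = 1.
Cage a needs product 12; hence (1,4) = 1.
Row 1 now contains 1, so (1,1) = 3.
In row 2, 2 can only go at (2,1), so (2,1) = 2.
2 is placed in column 1, which forces (3,1) = 1.
Cage c has sum 9, leaving (4,1) = 4.
Cage c needs sum 9; hence (4,2) = 3.
Cage c has sum 9, leaving (4,3) = 1.
4 is placed in row 4, which forces (4,4) = 2.
Column 2 now contains 3, so (3,2) = 2.
Cage d's pair has difference 1, which forces (3,3) = 3.
Column 4 already has 2; hence (3,4) = 4.
Column 3 already has 3; hence (2,3) = 4.
Column 4 now contains 4; hence (2,4) = 3.
The full grid is 3 4 2 1 / 2 1 4 3 / 1 2 3 4 / 4 3 1 2.

2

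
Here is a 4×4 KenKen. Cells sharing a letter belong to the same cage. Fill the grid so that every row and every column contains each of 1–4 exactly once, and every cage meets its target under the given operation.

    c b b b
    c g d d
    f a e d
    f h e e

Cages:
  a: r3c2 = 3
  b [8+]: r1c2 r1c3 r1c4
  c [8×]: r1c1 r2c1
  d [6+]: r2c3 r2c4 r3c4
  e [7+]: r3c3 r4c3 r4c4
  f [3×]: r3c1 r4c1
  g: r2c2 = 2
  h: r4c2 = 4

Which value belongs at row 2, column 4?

Cage g is a single given cell; hence r2c2 = 2.
A is a freebie, so r3c2 = 3.
Cage h is given, leaving r4c2 = 4.
The two cells of cage c must have product 8; hence r1c1 = 2.
Column 2 already has 4, so r1c2 = 1.
Row 2 now contains 2, so r2c1 = 4.
Row 3 already has 3, which forces r3c1 = 1.
Row 3 now contains 1, so r3c4 = 2.
Cage f's pair has product 3; hence r4c1 = 3.
2 is placed in column 4, which forces r4c4 = 1.
Cage d needs sum 6, which forces r2c3 = 1.
1 is placed in column 4, leaving r2c4 = 3.
2 is placed in row 3, so r3c3 = 4.
Row 4 now contains 1; hence r4c3 = 2.
4 is placed in column 3, which forces r1c3 = 3.
Column 4 now contains 3, which forces r1c4 = 4.
Filled in: 2 1 3 4 / 4 2 1 3 / 1 3 4 2 / 3 4 2 1.

3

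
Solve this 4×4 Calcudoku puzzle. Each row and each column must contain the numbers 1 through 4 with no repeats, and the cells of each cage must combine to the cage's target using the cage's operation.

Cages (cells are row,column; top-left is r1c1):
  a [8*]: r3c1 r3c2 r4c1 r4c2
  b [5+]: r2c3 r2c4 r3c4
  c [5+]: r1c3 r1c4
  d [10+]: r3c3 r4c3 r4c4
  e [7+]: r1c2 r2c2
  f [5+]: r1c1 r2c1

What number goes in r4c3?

In row 3, 3 can only go at r3c3, so r3c3 = 3.
Cage d has sum 10; hence r4c3 = 4.
Cage d has sum 10, so r4c4 = 3.
The two cells of cage c must have sum 5, leaving r1c3 = 1.
The two cells of cage c must have sum 5, which forces r1c4 = 4.
Cage b has sum 5, leaving r2c3 = 2.
Column 4 already has 3; hence r2c4 = 1.
Cage b has sum 5, leaving r3c4 = 2.
Cage f needs two cells with sum 5, so r1c1 = 2.
Row 1 already has 4, which forces r1c2 = 3.
Cage f needs two cells with sum 5, leaving r2c1 = 3.
The two cells of cage e must have sum 7, leaving r2c2 = 4.
Column 2 already has 4; hence r3c2 = 1.
Column 1 now contains 2, leaving r4c1 = 1.
Column 2 now contains 1, so r4c2 = 2.
Row 3 now contains 1, which forces r3c1 = 4.
The full grid is 2 3 1 4 / 3 4 2 1 / 4 1 3 2 / 1 2 4 3.

4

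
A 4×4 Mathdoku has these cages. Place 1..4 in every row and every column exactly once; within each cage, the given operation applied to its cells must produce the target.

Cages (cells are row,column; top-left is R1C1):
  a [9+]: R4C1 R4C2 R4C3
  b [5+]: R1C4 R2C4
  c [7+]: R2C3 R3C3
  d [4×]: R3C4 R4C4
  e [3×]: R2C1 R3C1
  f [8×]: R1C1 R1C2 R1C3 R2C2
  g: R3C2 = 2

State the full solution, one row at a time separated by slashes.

Cage f has product 8, which forces R2C2 = 1.
Cage g is a single given cell; hence R3C2 = 2.
2 is placed in column 2; hence R1C2 = 4.
1 is placed in row 2, which forces R2C1 = 3.
Row 2 already has 3, so R2C3 = 4.
Row 2 now contains 4, which forces R2C4 = 2.
Cage e needs two cells with product 3; hence R3C1 = 1.
Column 3 now contains 4, which forces R3C3 = 3.
Row 3 already has 1, which forces R3C4 = 4.
4 is placed in column 2, so R4C2 = 3.
3 is placed in column 3, leaving R4C3 = 2.
Column 4 already has 4, which forces R4C4 = 1.
1 is placed in column 1; hence R1C1 = 2.
2 is placed in column 3, which forces R1C3 = 1.
1 is placed in column 4, so R1C4 = 3.
Row 4 already has 2; hence R4C1 = 4.

2 4 1 3 / 3 1 4 2 / 1 2 3 4 / 4 3 2 1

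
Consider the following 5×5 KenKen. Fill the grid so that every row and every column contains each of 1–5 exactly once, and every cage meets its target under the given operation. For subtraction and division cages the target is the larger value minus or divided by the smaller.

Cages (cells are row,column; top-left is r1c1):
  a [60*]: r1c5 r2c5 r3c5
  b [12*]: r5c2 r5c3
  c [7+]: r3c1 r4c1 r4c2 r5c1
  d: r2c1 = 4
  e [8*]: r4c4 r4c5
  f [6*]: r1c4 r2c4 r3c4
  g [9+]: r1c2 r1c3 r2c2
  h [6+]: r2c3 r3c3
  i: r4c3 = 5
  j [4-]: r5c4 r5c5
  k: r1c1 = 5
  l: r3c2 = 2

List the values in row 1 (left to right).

5 3 1 2 4

Cage k is given; hence r1c1 = 5.
Cage d is given, leaving r2c1 = 4.
Cage l is a single given cell, so r3c2 = 2.
Cage c needs sum 7; hence r4c2 = 1.
Cage i is given, which forces r4c3 = 5.
The two cells of cage h must have sum 6; hence r2c3 = 2.
Cage h needs two cells with sum 6; hence r3c3 = 4.
Column 3 already has 4, so r5c3 = 3.
Cage g needs sum 9, leaving r1c2 = 3.
Column 3 now contains 2, so r1c3 = 1.
Cage f needs product 6; hence r1c4 = 2.
Cage a needs product 60, leaving r1c5 = 4.
Cage g has sum 9, which forces r2c2 = 5.
5 is placed in row 2, which forces r2c5 = 3.
3 is placed in column 5, so r3c5 = 5.
Column 4 already has 2, so r4c4 = 4.
Column 5 already has 4, leaving r4c5 = 2.
Row 5 now contains 3, so r5c2 = 4.
Column 5 now contains 5, which forces r5c5 = 1.
Row 2 already has 3, so r2c4 = 1.
Cage c needs sum 7, which forces r3c1 = 1.
Cage f has product 6, which forces r3c4 = 3.
Row 4 now contains 2; hence r4c1 = 3.
Row 5 now contains 1, leaving r5c1 = 2.
Row 5 now contains 1, which forces r5c4 = 5.
Completed grid: 5 3 1 2 4 / 4 5 2 1 3 / 1 2 4 3 5 / 3 1 5 4 2 / 2 4 3 5 1.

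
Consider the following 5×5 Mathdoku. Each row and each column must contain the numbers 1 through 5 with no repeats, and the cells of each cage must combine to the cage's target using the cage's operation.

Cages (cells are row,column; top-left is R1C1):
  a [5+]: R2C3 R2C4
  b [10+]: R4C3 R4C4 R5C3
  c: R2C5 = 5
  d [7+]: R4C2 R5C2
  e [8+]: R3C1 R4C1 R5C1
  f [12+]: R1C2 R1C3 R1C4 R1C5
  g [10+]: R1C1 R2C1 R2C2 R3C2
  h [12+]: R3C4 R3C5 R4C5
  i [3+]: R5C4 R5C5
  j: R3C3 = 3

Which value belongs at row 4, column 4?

Cage c is given, leaving R2C5 = 5.
J is a freebie, leaving R3C3 = 3.
The 3 cells of cage h must have sum 12, leaving R3C4 = 5.
The 3 cells of cage h must have sum 12, leaving R3C5 = 4.
Cage h needs sum 12; hence R4C5 = 3.
Row 1 needs a 3, and only R1C1 is open for it.
The only place for 3 in row 5 is R5C2.
The two cells of cage d must have sum 7, leaving R4C2 = 4.
4 is placed in row 4, leaving R4C4 = 1.
Column 4 already has 1, so R5C4 = 2.
Row 5 now contains 2, which forces R5C5 = 1.
Column 4 now contains 2, which forces R1C4 = 4.
Column 5 now contains 1, leaving R1C5 = 2.
The 4 cells of cage g must have sum 10, so R2C1 = 4.
Column 4 now contains 4, so R2C4 = 3.
Cage e has sum 8, which forces R3C1 = 1.
Row 3 already has 1, so R3C2 = 2.
Cage e needs sum 8, so R4C1 = 2.
The 3 cells of cage b must have sum 10; hence R4C3 = 5.
Row 5 now contains 1, leaving R5C1 = 5.
The 3 cells of cage b must have sum 10; hence R5C3 = 4.
The 4 cells of cage f must have sum 12, which forces R1C2 = 5.
5 is placed in column 3, which forces R1C3 = 1.
Column 2 already has 2, leaving R2C2 = 1.
The two cells of cage a must have sum 5, so R2C3 = 2.
Filled in: 3 5 1 4 2 / 4 1 2 3 5 / 1 2 3 5 4 / 2 4 5 1 3 / 5 3 4 2 1.

1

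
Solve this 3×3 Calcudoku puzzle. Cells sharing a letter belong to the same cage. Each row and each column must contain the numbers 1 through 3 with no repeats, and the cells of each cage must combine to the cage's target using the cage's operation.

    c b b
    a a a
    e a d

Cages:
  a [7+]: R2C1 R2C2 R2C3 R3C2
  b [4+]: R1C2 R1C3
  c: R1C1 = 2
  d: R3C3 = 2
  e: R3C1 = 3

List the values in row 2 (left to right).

1 2 3

Cage c is given, so R1C1 = 2.
Cage e is a single given cell, which forces R3C1 = 3.
Cage a needs sum 7, leaving R3C2 = 1.
Cage d is given; hence R3C3 = 2.
Column 2 now contains 1, leaving R1C2 = 3.
Cage b needs two cells with sum 4, so R1C3 = 1.
3 is placed in column 1, which forces R2C1 = 1.
Cage a has sum 7; hence R2C2 = 2.
Cage a has sum 7, so R2C3 = 3.
The full grid is 2 3 1 / 1 2 3 / 3 1 2.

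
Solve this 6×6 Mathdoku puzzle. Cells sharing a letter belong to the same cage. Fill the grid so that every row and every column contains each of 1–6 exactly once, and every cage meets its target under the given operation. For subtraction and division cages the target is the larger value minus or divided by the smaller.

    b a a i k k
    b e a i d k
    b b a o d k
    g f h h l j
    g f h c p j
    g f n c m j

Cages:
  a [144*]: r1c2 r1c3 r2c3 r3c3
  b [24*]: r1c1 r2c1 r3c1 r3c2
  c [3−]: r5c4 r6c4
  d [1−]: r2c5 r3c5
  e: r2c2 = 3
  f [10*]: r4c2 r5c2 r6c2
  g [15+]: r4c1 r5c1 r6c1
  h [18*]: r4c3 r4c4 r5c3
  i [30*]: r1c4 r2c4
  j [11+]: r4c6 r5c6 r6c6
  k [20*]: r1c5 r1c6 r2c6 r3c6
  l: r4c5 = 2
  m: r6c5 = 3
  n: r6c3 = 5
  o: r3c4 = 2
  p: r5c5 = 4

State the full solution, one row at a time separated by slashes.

3 6 2 5 1 4 / 2 3 4 6 5 1 / 1 4 3 2 6 5 / 4 5 1 3 2 6 / 5 2 6 1 4 3 / 6 1 5 4 3 2

Cage e is a single given cell, leaving r2c2 = 3.
Cage o is a single given cell; hence r3c4 = 2.
L is a freebie, so r4c5 = 2.
Cage p is a single given cell, which forces r5c5 = 4.
N is a freebie, which forces r6c3 = 5.
M is a freebie, so r6c5 = 3.
2 is placed in column 5, so r1c5 = 1.
The only place for 6 in column 2 is r1c2.
Row 1 already has 6, leaving r1c4 = 5.
Row 1 now contains 5; hence r1c6 = 4.
The two cells of cage i must have product 30, so r2c4 = 6.
Row 2 now contains 6, so r2c5 = 5.
Row 2 already has 5, leaving r2c6 = 1.
Column 5 now contains 5, which forces r3c5 = 6.
Column 6 now contains 1, which forces r3c6 = 5.
Column 4 now contains 6, so r6c4 = 4.
Cage g has sum 15, which forces r4c1 = 4.
The 3 cells of cage g must have sum 15, leaving r5c1 = 5.
Cage c's pair has difference 3, so r5c4 = 1.
Row 6 now contains 4, so r6c1 = 6.
6 is placed in row 6, which forces r6c6 = 2.
Cage b needs product 24, so r1c1 = 3.
Row 1 already has 3; hence r1c3 = 2.
Column 1 already has 4, which forces r2c1 = 2.
Column 3 already has 2; hence r2c3 = 4.
The 4 cells of cage b must have product 24, leaving r3c1 = 1.
Cage b has product 24, leaving r3c2 = 4.
4 is placed in column 3, leaving r3c3 = 3.
Cage f has product 10, which forces r4c2 = 5.
Cage h has product 18; hence r4c3 = 1.
Column 4 already has 1, so r4c4 = 3.
Row 4 now contains 3, leaving r4c6 = 6.
Row 5 now contains 1, which forces r5c2 = 2.
The 3 cells of cage h must have product 18, which forces r5c3 = 6.
Column 6 now contains 6, which forces r5c6 = 3.
Row 6 now contains 2, leaving r6c2 = 1.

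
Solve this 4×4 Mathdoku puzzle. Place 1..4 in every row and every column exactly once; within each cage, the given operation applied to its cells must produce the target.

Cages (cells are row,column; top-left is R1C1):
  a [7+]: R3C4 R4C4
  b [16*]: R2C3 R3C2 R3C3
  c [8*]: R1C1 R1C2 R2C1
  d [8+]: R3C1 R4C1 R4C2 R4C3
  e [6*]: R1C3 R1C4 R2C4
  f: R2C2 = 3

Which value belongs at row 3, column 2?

4

Cage f is a single given cell, which forces R2C2 = 3.
Row 3 needs a 3, and only R3C4 is open for it.
Cage e has product 6, leaving R1C3 = 3.
Column 4 now contains 3; hence R4C4 = 4.
Cage d has sum 8, which forces R3C1 = 2.
2 is placed in row 3; hence R3C2 = 4.
Row 3 now contains 4, which forces R3C3 = 1.
Cage d needs sum 8, so R4C1 = 3.
Column 3 now contains 1, leaving R4C3 = 2.
Cage c needs product 8, so R1C2 = 2.
Row 1 now contains 2, leaving R1C4 = 1.
Column 3 already has 2, leaving R2C3 = 4.
Column 4 already has 1, leaving R2C4 = 2.
2 is placed in row 4, leaving R4C2 = 1.
Row 1 now contains 1; hence R1C1 = 4.
Row 2 now contains 4, which forces R2C1 = 1.
Completed grid: 4 2 3 1 / 1 3 4 2 / 2 4 1 3 / 3 1 2 4.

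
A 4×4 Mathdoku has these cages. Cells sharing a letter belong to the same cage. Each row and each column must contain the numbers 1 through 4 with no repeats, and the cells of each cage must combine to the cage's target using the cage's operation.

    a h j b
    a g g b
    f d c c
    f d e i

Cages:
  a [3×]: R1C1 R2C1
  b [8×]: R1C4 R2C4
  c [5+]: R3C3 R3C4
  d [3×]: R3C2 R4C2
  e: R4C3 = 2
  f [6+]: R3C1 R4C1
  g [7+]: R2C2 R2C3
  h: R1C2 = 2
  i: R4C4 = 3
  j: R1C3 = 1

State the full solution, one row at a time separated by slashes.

H is a freebie, which forces R1C2 = 2.
J is a freebie, so R1C3 = 1.
2 is placed in row 1, so R1C4 = 4.
Column 4 now contains 4; hence R2C4 = 2.
Cage e is given, so R4C3 = 2.
Cage i is given, leaving R4C4 = 3.
Row 1 now contains 1; hence R1C1 = 3.
Cage a needs two cells with product 3, so R2C1 = 1.
Cage f needs two cells with sum 6, which forces R3C1 = 2.
The two cells of cage d must have product 3, leaving R3C2 = 3.
Cage c needs two cells with sum 5; hence R3C3 = 4.
Column 4 already has 3, leaving R3C4 = 1.
Row 4 already has 2, so R4C1 = 4.
3 is placed in row 4, which forces R4C2 = 1.
Column 2 already has 3, which forces R2C2 = 4.
Column 3 already has 4, leaving R2C3 = 3.

3 2 1 4 / 1 4 3 2 / 2 3 4 1 / 4 1 2 3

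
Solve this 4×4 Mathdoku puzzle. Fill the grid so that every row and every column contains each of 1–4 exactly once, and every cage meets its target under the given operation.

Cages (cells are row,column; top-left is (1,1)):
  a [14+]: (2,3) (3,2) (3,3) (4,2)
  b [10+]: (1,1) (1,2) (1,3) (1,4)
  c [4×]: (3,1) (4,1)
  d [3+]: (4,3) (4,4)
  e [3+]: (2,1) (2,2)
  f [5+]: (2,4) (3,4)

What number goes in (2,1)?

2

In row 3, 2 can only go at (3,4), so (3,4) = 2.
Cage f needs two cells with sum 5, which forces (2,4) = 3.
Cage d needs two cells with sum 3, so (4,3) = 2.
Column 4 now contains 2, so (4,4) = 1.
Column 4 now contains 1, so (1,4) = 4.
Row 2 already has 3, leaving (2,3) = 4.
Cage c's pair has product 4, which forces (3,1) = 1.
Cage a needs sum 14; hence (3,2) = 4.
The 4 cells of cage a must have sum 14, which forces (3,3) = 3.
Row 4 already has 1, leaving (4,1) = 4.
The 4 cells of cage a must have sum 14, so (4,2) = 3.
Cage b has sum 10; hence (1,1) = 3.
The 4 cells of cage b must have sum 10, leaving (1,2) = 2.
Column 3 already has 3, so (1,3) = 1.
Column 1 already has 1, leaving (2,1) = 2.
Cage e needs two cells with sum 3, so (2,2) = 1.
Filled in: 3 2 1 4 / 2 1 4 3 / 1 4 3 2 / 4 3 2 1.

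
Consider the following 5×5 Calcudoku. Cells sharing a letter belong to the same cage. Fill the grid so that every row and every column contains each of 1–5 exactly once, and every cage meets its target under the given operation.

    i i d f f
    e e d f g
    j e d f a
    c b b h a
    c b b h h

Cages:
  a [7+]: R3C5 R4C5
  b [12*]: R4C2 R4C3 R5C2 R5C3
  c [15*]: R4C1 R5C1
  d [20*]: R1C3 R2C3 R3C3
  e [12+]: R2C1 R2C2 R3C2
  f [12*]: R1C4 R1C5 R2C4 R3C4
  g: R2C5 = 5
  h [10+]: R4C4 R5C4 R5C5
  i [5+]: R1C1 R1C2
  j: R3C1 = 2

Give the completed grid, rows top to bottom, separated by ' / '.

1 4 5 3 2 / 4 3 1 2 5 / 2 5 4 1 3 / 3 1 2 5 4 / 5 2 3 4 1

G is a freebie, which forces R2C5 = 5.
J is a freebie, so R3C1 = 2.
Cage e needs sum 12, leaving R3C2 = 5.
Cage d needs product 20, which forces R1C3 = 5.
In row 2, 2 can only go at R2C4, so R2C4 = 2.
Cage f has product 12; hence R1C5 = 2.
In row 1, 3 can only go at R1C4, so R1C4 = 3.
3 is placed in column 4, which forces R3C4 = 1.
Cage d needs product 20, leaving R2C3 = 1.
Row 3 now contains 1; hence R3C3 = 4.
Row 3 now contains 4, so R3C5 = 3.
Column 5 already has 3, leaving R4C5 = 4.
Cage h has sum 10, which forces R5C5 = 1.
Cage b needs product 12, leaving R4C2 = 1.
Cage b needs product 12; hence R4C3 = 2.
Row 4 now contains 4, which forces R4C4 = 5.
Cage b needs product 12; hence R5C2 = 2.
Cage b has product 12, so R5C3 = 3.
Cage h needs sum 10, so R5C4 = 4.
Cage i needs two cells with sum 5, so R1C1 = 1.
1 is placed in column 2, so R1C2 = 4.
Column 2 now contains 4, so R2C2 = 3.
Row 4 already has 5, which forces R4C1 = 3.
Row 5 now contains 3, which forces R5C1 = 5.
Row 2 already has 3, so R2C1 = 4.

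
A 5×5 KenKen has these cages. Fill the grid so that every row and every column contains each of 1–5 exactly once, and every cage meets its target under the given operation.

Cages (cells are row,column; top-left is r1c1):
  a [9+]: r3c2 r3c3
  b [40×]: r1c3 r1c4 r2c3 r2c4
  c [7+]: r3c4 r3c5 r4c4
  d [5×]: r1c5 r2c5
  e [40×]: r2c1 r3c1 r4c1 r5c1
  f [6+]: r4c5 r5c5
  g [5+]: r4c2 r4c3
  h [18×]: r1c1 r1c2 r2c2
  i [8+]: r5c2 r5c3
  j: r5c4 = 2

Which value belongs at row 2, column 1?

4

Cage h has product 18; hence r1c1 = 3.
The 3 cells of cage h must have product 18, leaving r1c2 = 2.
Cage h needs product 18, leaving r2c2 = 3.
Column 2 already has 3, so r5c2 = 5.
Row 5 now contains 5, which forces r5c3 = 3.
Cage j is given, leaving r5c4 = 2.
Cage b has product 40; hence r2c3 = 2.
5 is placed in column 2; hence r3c2 = 4.
Cage a's pair has sum 9, leaving r3c3 = 5.
Row 3 already has 5, leaving r3c4 = 1.
Column 2 already has 4, leaving r4c2 = 1.
1 is placed in row 4; hence r4c3 = 4.
Row 4 now contains 4, leaving r4c4 = 3.
4 is placed in column 3; hence r1c3 = 1.
Row 1 now contains 1, which forces r1c5 = 5.
Column 5 already has 5, leaving r2c5 = 1.
Row 3 now contains 1, so r3c1 = 2.
Cage c needs sum 7; hence r3c5 = 3.
Cage e needs product 40, leaving r4c1 = 5.
Column 5 already has 5; hence r4c5 = 2.
1 is placed in column 5; hence r5c5 = 4.
5 is placed in row 1; hence r1c4 = 4.
1 is placed in row 2, which forces r2c1 = 4.
Cage b needs product 40, leaving r2c4 = 5.
4 is placed in row 5; hence r5c1 = 1.
Filled in: 3 2 1 4 5 / 4 3 2 5 1 / 2 4 5 1 3 / 5 1 4 3 2 / 1 5 3 2 4.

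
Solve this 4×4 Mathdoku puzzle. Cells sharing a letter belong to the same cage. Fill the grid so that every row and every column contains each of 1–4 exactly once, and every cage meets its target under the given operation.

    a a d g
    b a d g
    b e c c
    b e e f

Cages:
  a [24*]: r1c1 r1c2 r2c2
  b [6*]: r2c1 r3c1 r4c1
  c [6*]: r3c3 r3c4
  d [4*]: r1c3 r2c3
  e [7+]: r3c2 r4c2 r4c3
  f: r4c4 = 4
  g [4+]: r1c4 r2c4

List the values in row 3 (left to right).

F is a freebie, leaving r4c4 = 4.
Row 3 needs a 1, and only r3c1 is open for it.
Row 3 needs a 4, and only r3c2 is open for it.
The 3 cells of cage a must have product 24, so r1c1 = 4.
Row 1 already has 4, leaving r1c3 = 1.
Row 1 already has 1, leaving r1c4 = 3.
Column 3 now contains 1, which forces r2c3 = 4.
3 is placed in column 4, so r2c4 = 1.
3 is placed in column 4, which forces r3c4 = 2.
Column 3 now contains 1, which forces r4c3 = 2.
Row 1 already has 3; hence r1c2 = 2.
The 3 cells of cage b must have product 6, leaving r2c1 = 2.
Cage a needs product 24, which forces r2c2 = 3.
Row 3 now contains 2, leaving r3c3 = 3.
Row 4 already has 2, leaving r4c1 = 3.
Row 4 already has 2, so r4c2 = 1.
The full grid is 4 2 1 3 / 2 3 4 1 / 1 4 3 2 / 3 1 2 4.

1 4 3 2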